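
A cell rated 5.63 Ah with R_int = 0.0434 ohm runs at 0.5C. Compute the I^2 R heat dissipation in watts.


Step 1: I = C_rate * capacity = 0.5 * 5.63 = 2.815 A
Step 2: Q = I^2 * R = 2.815^2 * 0.0434 = 7.9242 * 0.0434 = 0.3439 W

0.3439 W


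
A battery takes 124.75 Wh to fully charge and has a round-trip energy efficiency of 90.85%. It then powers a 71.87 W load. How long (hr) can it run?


Step 1: E_discharge = eta/100 * E_charge = 90.85/100 * 124.75 = 113.34 Wh
Step 2: t = E_discharge / P = 113.34 / 71.87 = 1.577 hr

1.577 hr


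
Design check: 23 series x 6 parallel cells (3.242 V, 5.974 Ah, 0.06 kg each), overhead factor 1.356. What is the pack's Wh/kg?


Step 1: V_pack = 23 * 3.242 = 74.566 V
Step 2: C_pack = 6 * 5.974 = 35.844 Ah
Step 3: E_pack = V_pack * C_pack = 74.566 * 35.844 = 2672.7 Wh
Step 4: m_pack = 23 * 6 * 0.06 * 1.356 = 11.228 kg
Step 5: ED = E_pack / m_pack = 2672.7 / 11.228 = 238.0 Wh/kg

238.0 Wh/kg


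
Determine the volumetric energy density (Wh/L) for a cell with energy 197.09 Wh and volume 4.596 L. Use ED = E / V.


ED = E / V = 197.09 / 4.596 = 42.88 Wh/L

42.88 Wh/L


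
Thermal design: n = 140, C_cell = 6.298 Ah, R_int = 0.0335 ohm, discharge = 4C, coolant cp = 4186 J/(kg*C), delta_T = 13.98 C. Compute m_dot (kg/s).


Step 1: I = 4 * 6.298 = 25.192 A
Step 2: Q_cell = I^2 * R = 25.192^2 * 0.0335 = 21.26 W
Step 3: Q_total = 140 * 21.26 = 2976.4 W
Step 4: m_dot = Q_total / (cp * dT) = 2976.4 / (4186 * 13.98) = 0.05086 kg/s

0.05086 kg/s


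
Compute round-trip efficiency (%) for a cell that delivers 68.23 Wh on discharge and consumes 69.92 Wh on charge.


eta_e = E_dis / E_chg * 100 = 68.23 / 69.92 * 100 = 97.58%

97.58%


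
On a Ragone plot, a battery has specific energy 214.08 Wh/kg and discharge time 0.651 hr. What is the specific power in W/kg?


Specific power = 214.08 Wh/kg / 0.651 hr = 328.8 W/kg

328.8 W/kg


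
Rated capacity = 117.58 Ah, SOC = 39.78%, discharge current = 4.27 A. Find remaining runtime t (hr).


Step 1: remaining = SOC/100 * C_total = 39.78/100 * 117.58 = 46.773 Ah
Step 2: t = remaining / I = 46.773 / 4.27 = 10.95 hr

10.95 hr


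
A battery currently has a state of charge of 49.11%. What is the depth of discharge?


DOD = 100 - SOC = 100 - 49.11 = 50.89%

50.89%


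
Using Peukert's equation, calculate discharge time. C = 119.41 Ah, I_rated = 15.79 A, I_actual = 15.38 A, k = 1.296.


t_rated = C / I_rated = 119.41 / 15.79 = 7.5624 hr
(I_rated/I)^k = (1.0267)^1.296 = 1.0347
t = t_rated * (I_rated/I)^k = 7.5624 * 1.0347 = 7.825 hr

7.825 hr


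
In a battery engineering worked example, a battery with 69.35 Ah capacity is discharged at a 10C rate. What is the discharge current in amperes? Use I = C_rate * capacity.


At 10C: I = 10 * 69.35 Ah = 693.5 A

693.5 A


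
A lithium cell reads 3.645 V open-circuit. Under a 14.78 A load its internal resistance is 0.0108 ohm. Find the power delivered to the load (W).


Step 1: V_terminal = OCV - I*R = 3.645 - 14.78 * 0.0108 = 3.4854 V
Step 2: P_out = V_terminal * I = 3.4854 * 14.78 = 51.51 W

51.51 W


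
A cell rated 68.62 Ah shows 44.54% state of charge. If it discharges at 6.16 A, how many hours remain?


Step 1: remaining = SOC/100 * C_total = 44.54/100 * 68.62 = 30.563 Ah
Step 2: t = remaining / I = 30.563 / 6.16 = 4.962 hr

4.962 hr


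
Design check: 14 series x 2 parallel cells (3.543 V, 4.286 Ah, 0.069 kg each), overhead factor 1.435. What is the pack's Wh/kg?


Step 1: V_pack = 14 * 3.543 = 49.602 V
Step 2: C_pack = 2 * 4.286 = 8.572 Ah
Step 3: E_pack = V_pack * C_pack = 49.602 * 8.572 = 425.19 Wh
Step 4: m_pack = 14 * 2 * 0.069 * 1.435 = 2.7724 kg
Step 5: ED = E_pack / m_pack = 425.19 / 2.7724 = 153.4 Wh/kg

153.4 Wh/kg


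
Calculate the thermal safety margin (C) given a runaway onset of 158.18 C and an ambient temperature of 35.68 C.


Safety margin = 158.18 C - 35.68 C = 122.5 C

122.5 C


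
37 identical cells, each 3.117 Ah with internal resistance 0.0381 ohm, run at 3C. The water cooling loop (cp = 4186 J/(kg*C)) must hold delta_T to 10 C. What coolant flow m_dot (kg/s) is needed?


Step 1: I = 3 * 3.117 = 9.351 A
Step 2: Q_cell = I^2 * R = 9.351^2 * 0.0381 = 3.3315 W
Step 3: Q_total = 37 * 3.3315 = 123.27 W
Step 4: m_dot = Q_total / (cp * dT) = 123.27 / (4186 * 10) = 0.002945 kg/s

0.002945 kg/s


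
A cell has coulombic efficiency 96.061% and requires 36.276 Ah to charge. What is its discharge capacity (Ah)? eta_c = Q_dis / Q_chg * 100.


Q_dis = eta/100 * Q_chg = 96.061/100 * 36.276 = 34.85 Ah

34.85 Ah


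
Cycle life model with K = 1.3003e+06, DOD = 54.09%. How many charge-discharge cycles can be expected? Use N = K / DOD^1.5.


Step 1: DOD^1.5 = 54.09^1.5 = 397.81
Step 2: N = 1.3003e+06 / 397.81 = 3269 cycles

3269 cycles


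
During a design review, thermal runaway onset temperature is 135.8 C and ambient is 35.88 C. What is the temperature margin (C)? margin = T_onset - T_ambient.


Safety margin = 135.8 C - 35.88 C = 99.92 C

99.92 C


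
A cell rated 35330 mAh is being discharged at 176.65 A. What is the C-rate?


Convert: capacity = 35330 mAh = 35.33 Ah
C_rate = I / capacity = 176.65 / 35.33 = 5C

5C


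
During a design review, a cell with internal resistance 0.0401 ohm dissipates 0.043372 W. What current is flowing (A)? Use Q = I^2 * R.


I = sqrt(Q / R) = sqrt(0.043372 / 0.0401) = sqrt(1.0816) = 1.040 A

1.040 A


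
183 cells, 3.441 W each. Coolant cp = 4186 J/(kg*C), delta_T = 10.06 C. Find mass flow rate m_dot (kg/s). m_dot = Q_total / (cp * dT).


Q_total = 183 * 3.441 = 629.7 W
m_dot = Q_total / (cp * dT) = 629.7 / (4186 * 10.06) = 0.01495 kg/s

0.01495 kg/s


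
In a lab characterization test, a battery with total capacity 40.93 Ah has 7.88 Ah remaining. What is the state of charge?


SOC% = 7.88 / 40.93 * 100 = 19.25%

19.25%


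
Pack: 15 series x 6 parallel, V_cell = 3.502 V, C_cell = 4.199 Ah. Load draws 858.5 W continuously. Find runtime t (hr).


Step 1: E_pack = Ns * V_cell * Np * C_cell = 15 * 3.502 * 6 * 4.199 = 1323.4 Wh
Step 2: t = E_pack / P = 1323.4 / 858.5 = 1.542 hr

1.542 hr


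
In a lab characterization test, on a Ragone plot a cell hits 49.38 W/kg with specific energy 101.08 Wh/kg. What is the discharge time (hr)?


t = E / P = 101.08 / 49.38 = 2.047 hr

2.047 hr


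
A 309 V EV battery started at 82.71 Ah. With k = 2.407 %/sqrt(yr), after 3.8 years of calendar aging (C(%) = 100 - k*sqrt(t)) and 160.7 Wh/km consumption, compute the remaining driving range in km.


Step 1: capacity retention = 100 - 2.407 * sqrt(3.8) = 100 - 2.407 * 1.9494 = 95.308%
Step 2: C_now = 82.71 * 95.308/100 = 78.829 Ah
Step 3: E_pack = V * C_now = 309 * 78.829 = 24358 Wh
Step 4: range = E_pack / consumption = 24358 / 160.7 = 151.6 km

151.6 km


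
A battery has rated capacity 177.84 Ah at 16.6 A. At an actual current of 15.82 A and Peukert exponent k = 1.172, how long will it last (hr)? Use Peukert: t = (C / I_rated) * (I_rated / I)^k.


t_rated = C / I_rated = 177.84 / 16.6 = 10.713 hr
(I_rated/I)^k = (1.0493)^1.172 = 1.058
t = t_rated * (I_rated/I)^k = 10.713 * 1.058 = 11.33 hr

11.33 hr


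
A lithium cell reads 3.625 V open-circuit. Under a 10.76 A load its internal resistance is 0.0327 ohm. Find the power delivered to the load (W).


Step 1: V_terminal = OCV - I*R = 3.625 - 10.76 * 0.0327 = 3.2731 V
Step 2: P_out = V_terminal * I = 3.2731 * 10.76 = 35.22 W

35.22 W


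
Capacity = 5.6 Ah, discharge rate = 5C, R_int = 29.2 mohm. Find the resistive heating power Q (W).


Convert: R = 29.2 mohm = 0.0292 ohm
Step 1: I = C_rate * capacity = 5 * 5.6 = 28 A
Step 2: Q = I^2 * R = 28^2 * 0.0292 = 784 * 0.0292 = 22.89 W

22.89 W


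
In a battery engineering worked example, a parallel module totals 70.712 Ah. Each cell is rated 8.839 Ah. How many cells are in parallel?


n = C_total / C_cell = 70.712 / 8.839 = 8

8


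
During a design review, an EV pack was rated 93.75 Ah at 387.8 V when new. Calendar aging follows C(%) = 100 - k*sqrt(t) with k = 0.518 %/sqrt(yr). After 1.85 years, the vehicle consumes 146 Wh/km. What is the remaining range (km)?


Step 1: capacity retention = 100 - 0.518 * sqrt(1.85) = 100 - 0.518 * 1.3601 = 99.295%
Step 2: C_now = 93.75 * 99.295/100 = 93.089 Ah
Step 3: E_pack = V * C_now = 387.8 * 93.089 = 36100 Wh
Step 4: range = E_pack / consumption = 36100 / 146 = 247.3 km

247.3 km


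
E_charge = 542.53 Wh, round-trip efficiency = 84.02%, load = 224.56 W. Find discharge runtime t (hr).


Step 1: E_discharge = eta/100 * E_charge = 84.02/100 * 542.53 = 455.83 Wh
Step 2: t = E_discharge / P = 455.83 / 224.56 = 2.030 hr

2.030 hr


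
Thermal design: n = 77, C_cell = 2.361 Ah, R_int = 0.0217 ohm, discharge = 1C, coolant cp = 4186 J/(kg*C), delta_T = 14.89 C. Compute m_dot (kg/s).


Step 1: I = 1 * 2.361 = 2.361 A
Step 2: Q_cell = I^2 * R = 2.361^2 * 0.0217 = 0.12096 W
Step 3: Q_total = 77 * 0.12096 = 9.3139 W
Step 4: m_dot = Q_total / (cp * dT) = 9.3139 / (4186 * 14.89) = 1.494e-04 kg/s

1.494e-04 kg/s


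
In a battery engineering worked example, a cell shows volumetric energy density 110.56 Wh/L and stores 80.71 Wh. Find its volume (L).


V = E / ED = 80.71 / 110.56 = 0.7300 L

0.7300 L


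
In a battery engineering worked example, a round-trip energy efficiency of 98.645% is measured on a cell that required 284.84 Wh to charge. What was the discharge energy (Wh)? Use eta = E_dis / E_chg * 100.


E_dis = eta/100 * E_chg = 98.645/100 * 284.84 = 281.0 Wh

281.0 Wh


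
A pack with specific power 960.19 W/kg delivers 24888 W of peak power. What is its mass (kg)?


m = P / SP = 24888 / 960.19 = 25.92 kg

25.92 kg


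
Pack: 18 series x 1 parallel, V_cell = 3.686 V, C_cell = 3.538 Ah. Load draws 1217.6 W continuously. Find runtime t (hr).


Step 1: E_pack = Ns * V_cell * Np * C_cell = 18 * 3.686 * 1 * 3.538 = 234.74 Wh
Step 2: t = E_pack / P = 234.74 / 1217.6 = 0.1928 hr

0.1928 hr


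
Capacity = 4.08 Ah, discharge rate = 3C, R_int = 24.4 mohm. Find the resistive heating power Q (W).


Convert: R = 24.4 mohm = 0.0244 ohm
Step 1: I = C_rate * capacity = 3 * 4.08 = 12.24 A
Step 2: Q = I^2 * R = 12.24^2 * 0.0244 = 149.82 * 0.0244 = 3.656 W

3.656 W


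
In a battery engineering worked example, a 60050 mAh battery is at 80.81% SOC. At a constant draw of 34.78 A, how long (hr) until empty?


Convert: C_total = 60050 mAh = 60.05 Ah
Step 1: remaining = SOC/100 * C_total = 80.81/100 * 60.05 = 48.526 Ah
Step 2: t = remaining / I = 48.526 / 34.78 = 1.395 hr

1.395 hr


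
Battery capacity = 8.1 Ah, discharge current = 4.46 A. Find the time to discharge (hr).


t = capacity / current = 8.1 / 4.46 = 1.816 hr

1.816 hr


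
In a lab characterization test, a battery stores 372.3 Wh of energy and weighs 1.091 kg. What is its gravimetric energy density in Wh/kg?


ED = E / m = 372.3 / 1.091 = 341.2 Wh/kg

341.2 Wh/kg


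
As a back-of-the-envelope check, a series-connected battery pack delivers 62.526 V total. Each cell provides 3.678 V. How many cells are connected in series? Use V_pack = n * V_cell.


n = V_pack / V_cell = 62.526 / 3.678 = 17

17


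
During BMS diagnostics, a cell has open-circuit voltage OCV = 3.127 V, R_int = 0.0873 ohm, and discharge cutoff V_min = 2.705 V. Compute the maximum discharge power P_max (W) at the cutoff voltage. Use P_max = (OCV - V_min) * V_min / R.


dV = OCV - V_min = 0.422 V (so I_max = dV / R)
P_max = dV * V_min / R = 0.422 * 2.705 / 0.0873 = 13.08 W

13.08 W


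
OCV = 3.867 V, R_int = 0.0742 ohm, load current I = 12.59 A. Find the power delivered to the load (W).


Step 1: V_terminal = OCV - I*R = 3.867 - 12.59 * 0.0742 = 2.9328 V
Step 2: P_out = V_terminal * I = 2.9328 * 12.59 = 36.92 W

36.92 W


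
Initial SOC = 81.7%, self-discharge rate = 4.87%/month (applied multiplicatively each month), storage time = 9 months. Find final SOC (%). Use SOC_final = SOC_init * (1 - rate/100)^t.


decay = (1 - 4.87/100)^9 = 0.63805
SOC_final = 81.7 * 0.63805 = 52.13%

52.13%


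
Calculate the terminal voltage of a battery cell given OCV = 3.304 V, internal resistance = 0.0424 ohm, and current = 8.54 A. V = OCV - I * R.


IR drop = 8.54 * 0.0424 = 0.3621 V
V = 3.304 - 0.3621 = 2.942 V

2.942 V


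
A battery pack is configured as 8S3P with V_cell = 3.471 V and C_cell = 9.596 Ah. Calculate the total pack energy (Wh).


E = Ns * Vcell * Np * Ccell = 8 * 3.471 * 3 * 9.596 = 799.4 Wh

799.4 Wh


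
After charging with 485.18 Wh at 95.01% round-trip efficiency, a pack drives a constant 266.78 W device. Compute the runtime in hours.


Step 1: E_discharge = eta/100 * E_charge = 95.01/100 * 485.18 = 460.97 Wh
Step 2: t = E_discharge / P = 460.97 / 266.78 = 1.728 hr

1.728 hr


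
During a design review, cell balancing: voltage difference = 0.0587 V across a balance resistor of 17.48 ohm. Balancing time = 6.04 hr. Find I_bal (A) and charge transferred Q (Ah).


I_bal = dV / R = 0.0587 / 17.48 = 0.0033581 A
Q = I_bal * t = 0.0033581 * 6.04 = 0.02028 Ah

I=0.0033581 A, Q=0.02028 Ah


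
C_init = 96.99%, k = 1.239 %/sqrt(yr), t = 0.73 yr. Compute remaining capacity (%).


Step 1: sqrt(0.73 yr) = 0.8544
Step 2: drop = 1.239 * 0.8544 = 1.0586
Step 3: C_final = 96.99 - 1.0586 = 95.93%

95.93%


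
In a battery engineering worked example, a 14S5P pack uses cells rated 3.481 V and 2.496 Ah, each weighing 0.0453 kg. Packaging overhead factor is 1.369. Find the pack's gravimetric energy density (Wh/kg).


Step 1: V_pack = 14 * 3.481 = 48.734 V
Step 2: C_pack = 5 * 2.496 = 12.48 Ah
Step 3: E_pack = V_pack * C_pack = 48.734 * 12.48 = 608.2 Wh
Step 4: m_pack = 14 * 5 * 0.0453 * 1.369 = 4.3411 kg
Step 5: ED = E_pack / m_pack = 608.2 / 4.3411 = 140.1 Wh/kg

140.1 Wh/kg


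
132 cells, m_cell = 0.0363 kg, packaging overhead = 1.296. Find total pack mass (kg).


m_pack = n * m_cell * overhead = 132 * 0.0363 * 1.296 = 6.210 kg

6.210 kg


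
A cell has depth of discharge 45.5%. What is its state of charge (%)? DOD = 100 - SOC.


SOC = 100 - DOD = 100 - 45.5 = 54.5%

54.5%


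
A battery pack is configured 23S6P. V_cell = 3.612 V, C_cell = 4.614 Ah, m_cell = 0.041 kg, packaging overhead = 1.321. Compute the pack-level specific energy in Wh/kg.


Step 1: V_pack = 23 * 3.612 = 83.076 V
Step 2: C_pack = 6 * 4.614 = 27.684 Ah
Step 3: E_pack = V_pack * C_pack = 83.076 * 27.684 = 2299.9 Wh
Step 4: m_pack = 23 * 6 * 0.041 * 1.321 = 7.4742 kg
Step 5: ED = E_pack / m_pack = 2299.9 / 7.4742 = 307.7 Wh/kg

307.7 Wh/kg


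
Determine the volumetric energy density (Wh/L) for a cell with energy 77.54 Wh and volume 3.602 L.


ED = E / V = 77.54 / 3.602 = 21.53 Wh/L

21.53 Wh/L


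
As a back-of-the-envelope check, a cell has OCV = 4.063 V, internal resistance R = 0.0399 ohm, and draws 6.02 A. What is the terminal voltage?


V = OCV - I*R = 4.063 - 6.02 * 0.0399 = 3.823 V

3.823 V


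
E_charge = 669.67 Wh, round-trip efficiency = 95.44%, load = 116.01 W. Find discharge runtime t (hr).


Step 1: E_discharge = eta/100 * E_charge = 95.44/100 * 669.67 = 639.13 Wh
Step 2: t = E_discharge / P = 639.13 / 116.01 = 5.509 hr

5.509 hr


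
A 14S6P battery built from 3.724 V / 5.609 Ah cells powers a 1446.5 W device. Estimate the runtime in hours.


Step 1: E_pack = Ns * V_cell * Np * C_cell = 14 * 3.724 * 6 * 5.609 = 1754.6 Wh
Step 2: t = E_pack / P = 1754.6 / 1446.5 = 1.213 hr

1.213 hr


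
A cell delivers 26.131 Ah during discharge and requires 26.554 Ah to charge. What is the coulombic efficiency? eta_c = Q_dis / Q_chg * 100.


Coulombic efficiency = 26.131/26.554 * 100% = 98.41%

98.41%


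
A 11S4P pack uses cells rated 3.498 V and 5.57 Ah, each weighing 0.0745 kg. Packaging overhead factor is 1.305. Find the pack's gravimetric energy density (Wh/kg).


Step 1: V_pack = 11 * 3.498 = 38.478 V
Step 2: C_pack = 4 * 5.57 = 22.28 Ah
Step 3: E_pack = V_pack * C_pack = 38.478 * 22.28 = 857.29 Wh
Step 4: m_pack = 11 * 4 * 0.0745 * 1.305 = 4.2778 kg
Step 5: ED = E_pack / m_pack = 857.29 / 4.2778 = 200.4 Wh/kg

200.4 Wh/kg


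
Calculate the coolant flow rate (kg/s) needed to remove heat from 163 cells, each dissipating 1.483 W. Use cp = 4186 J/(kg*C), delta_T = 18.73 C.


Step 1: Total heat Q = 163 * 1.483 W = 241.73 W
Step 2: denom = cp * dT = 4186 * 18.73 = 78404
Step 3: m_dot = 241.73 / 78404 = 0.003083 kg/s

0.003083 kg/s


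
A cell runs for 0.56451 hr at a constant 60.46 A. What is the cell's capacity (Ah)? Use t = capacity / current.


C = I * t = 60.46 * 0.56451 = 34.13 Ah

34.13 Ah


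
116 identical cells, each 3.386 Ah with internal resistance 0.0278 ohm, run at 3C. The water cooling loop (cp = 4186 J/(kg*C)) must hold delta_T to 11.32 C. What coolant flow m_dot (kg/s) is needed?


Step 1: I = 3 * 3.386 = 10.158 A
Step 2: Q_cell = I^2 * R = 10.158^2 * 0.0278 = 2.8685 W
Step 3: Q_total = 116 * 2.8685 = 332.75 W
Step 4: m_dot = Q_total / (cp * dT) = 332.75 / (4186 * 11.32) = 0.007022 kg/s

0.007022 kg/s


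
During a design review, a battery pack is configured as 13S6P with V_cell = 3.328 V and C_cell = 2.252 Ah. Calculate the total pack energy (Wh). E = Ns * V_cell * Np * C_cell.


E = Ns * Vcell * Np * Ccell = 13 * 3.328 * 6 * 2.252 = 584.6 Wh

584.6 Wh


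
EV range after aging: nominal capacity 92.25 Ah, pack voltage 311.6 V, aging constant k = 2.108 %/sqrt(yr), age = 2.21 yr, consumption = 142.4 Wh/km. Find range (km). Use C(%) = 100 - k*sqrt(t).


Step 1: capacity retention = 100 - 2.108 * sqrt(2.21) = 100 - 2.108 * 1.4866 = 96.866%
Step 2: C_now = 92.25 * 96.866/100 = 89.359 Ah
Step 3: E_pack = V * C_now = 311.6 * 89.359 = 27844 Wh
Step 4: range = E_pack / consumption = 27844 / 142.4 = 195.5 km

195.5 km


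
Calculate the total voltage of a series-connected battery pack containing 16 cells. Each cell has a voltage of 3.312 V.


V_pack = n * V_cell = 16 * 3.312 = 52.992 V

52.992 V


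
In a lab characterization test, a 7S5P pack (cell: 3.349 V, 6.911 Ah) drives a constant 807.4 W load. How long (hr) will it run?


Step 1: E_pack = Ns * V_cell * Np * C_cell = 7 * 3.349 * 5 * 6.911 = 810.07 Wh
Step 2: t = E_pack / P = 810.07 / 807.4 = 1.003 hr

1.003 hr


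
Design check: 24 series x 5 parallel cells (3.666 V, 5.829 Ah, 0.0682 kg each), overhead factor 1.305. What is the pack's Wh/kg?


Step 1: V_pack = 24 * 3.666 = 87.984 V
Step 2: C_pack = 5 * 5.829 = 29.145 Ah
Step 3: E_pack = V_pack * C_pack = 87.984 * 29.145 = 2564.3 Wh
Step 4: m_pack = 24 * 5 * 0.0682 * 1.305 = 10.68 kg
Step 5: ED = E_pack / m_pack = 2564.3 / 10.68 = 240.1 Wh/kg

240.1 Wh/kg


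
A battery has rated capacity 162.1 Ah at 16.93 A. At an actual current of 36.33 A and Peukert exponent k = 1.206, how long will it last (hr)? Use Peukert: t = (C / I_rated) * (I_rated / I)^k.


t_rated = C / I_rated = 162.1 / 16.93 = 9.5747 hr
(I_rated/I)^k = (0.46601)^1.206 = 0.39818
t = t_rated * (I_rated/I)^k = 9.5747 * 0.39818 = 3.812 hr

3.812 hr


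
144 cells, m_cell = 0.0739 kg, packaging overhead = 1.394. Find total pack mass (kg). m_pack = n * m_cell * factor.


m_pack = n * m_cell * overhead = 144 * 0.0739 * 1.394 = 14.83 kg

14.83 kg


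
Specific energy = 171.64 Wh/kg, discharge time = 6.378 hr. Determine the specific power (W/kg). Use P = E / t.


Specific power = 171.64 Wh/kg / 6.378 hr = 26.91 W/kg

26.91 W/kg


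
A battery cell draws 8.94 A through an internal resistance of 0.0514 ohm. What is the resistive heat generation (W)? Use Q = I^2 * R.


Q = I^2 * R = 8.94^2 * 0.0514 = 4.108 W

4.108 W


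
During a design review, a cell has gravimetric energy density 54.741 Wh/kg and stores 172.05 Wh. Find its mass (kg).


m = E / ED = 172.05 / 54.741 = 3.143 kg

3.143 kg


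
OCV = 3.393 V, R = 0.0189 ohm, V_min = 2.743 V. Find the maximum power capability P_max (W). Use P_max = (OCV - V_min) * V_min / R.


P_max = (OCV - V_min) * V_min / R = (3.393 - 2.743) * 2.743 / 0.0189 = 0.65 * 2.743 / 0.0189 = 94.34 W

94.34 W


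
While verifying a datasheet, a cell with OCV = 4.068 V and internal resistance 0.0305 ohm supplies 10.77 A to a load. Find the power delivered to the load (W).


Step 1: V_terminal = OCV - I*R = 4.068 - 10.77 * 0.0305 = 3.7395 V
Step 2: P_out = V_terminal * I = 3.7395 * 10.77 = 40.27 W

40.27 W


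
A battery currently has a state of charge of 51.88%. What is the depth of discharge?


DOD = 100 - SOC = 100 - 51.88 = 48.12%

48.12%


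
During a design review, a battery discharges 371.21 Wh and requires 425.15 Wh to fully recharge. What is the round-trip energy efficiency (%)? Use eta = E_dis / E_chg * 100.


Round-trip efficiency = 371.21/425.15 * 100% = 87.31%

87.31%


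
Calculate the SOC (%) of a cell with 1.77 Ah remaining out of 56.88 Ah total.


SOC = (remaining / total) * 100 = (1.77 / 56.88) * 100 = 3.112%

3.112%


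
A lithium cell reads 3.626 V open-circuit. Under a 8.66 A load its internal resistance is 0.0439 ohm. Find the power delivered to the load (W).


Step 1: V_terminal = OCV - I*R = 3.626 - 8.66 * 0.0439 = 3.2458 V
Step 2: P_out = V_terminal * I = 3.2458 * 8.66 = 28.11 W

28.11 W


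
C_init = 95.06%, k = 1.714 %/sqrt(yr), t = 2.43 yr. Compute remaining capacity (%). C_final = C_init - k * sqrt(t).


Step 1: sqrt(2.43 yr) = 1.5588
Step 2: drop = 1.714 * 1.5588 = 2.6718
Step 3: C_final = 95.06 - 2.6718 = 92.39%

92.39%


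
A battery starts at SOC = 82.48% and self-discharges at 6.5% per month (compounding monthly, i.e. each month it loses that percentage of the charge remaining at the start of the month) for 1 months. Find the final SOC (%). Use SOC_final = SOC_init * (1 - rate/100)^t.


Monthly retention factor = 1 - 6.5/100 = 0.935
Over 1 months: factor^1 = 0.935
SOC_final = 82.48 * 0.935 = 77.12%

77.12%


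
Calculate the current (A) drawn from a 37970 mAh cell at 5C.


Convert: capacity = 37970 mAh = 37.97 Ah
I = C_rate * capacity = 5 * 37.97 = 189.85 A

189.85 A


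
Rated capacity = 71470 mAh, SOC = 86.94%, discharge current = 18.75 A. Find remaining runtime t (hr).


Convert: C_total = 71470 mAh = 71.47 Ah
Step 1: remaining = SOC/100 * C_total = 86.94/100 * 71.47 = 62.136 Ah
Step 2: t = remaining / I = 62.136 / 18.75 = 3.314 hr

3.314 hr


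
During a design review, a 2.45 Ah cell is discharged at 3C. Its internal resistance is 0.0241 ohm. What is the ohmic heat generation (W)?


Step 1: I = C_rate * capacity = 3 * 2.45 = 7.35 A
Step 2: Q = I^2 * R = 7.35^2 * 0.0241 = 54.023 * 0.0241 = 1.302 W

1.302 W


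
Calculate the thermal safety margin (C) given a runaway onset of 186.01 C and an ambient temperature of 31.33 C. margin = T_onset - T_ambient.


Safety margin = 186.01 C - 31.33 C = 154.68 C

154.68 C


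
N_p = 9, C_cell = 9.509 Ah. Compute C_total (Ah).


C_total = 9 * 9.509 = 85.581 Ah

85.581 Ah


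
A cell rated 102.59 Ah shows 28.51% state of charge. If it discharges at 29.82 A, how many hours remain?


Step 1: remaining = SOC/100 * C_total = 28.51/100 * 102.59 = 29.248 Ah
Step 2: t = remaining / I = 29.248 / 29.82 = 0.9808 hr

0.9808 hr


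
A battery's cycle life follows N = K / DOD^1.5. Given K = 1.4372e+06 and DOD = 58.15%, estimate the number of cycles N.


Step 1: DOD^1.5 = 58.15^1.5 = 443.43
Step 2: N = 1.4372e+06 / 443.43 = 3241 cycles

3241 cycles


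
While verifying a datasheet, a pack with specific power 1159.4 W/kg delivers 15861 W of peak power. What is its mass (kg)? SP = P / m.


m = P / SP = 15861 / 1159.4 = 13.68 kg

13.68 kg


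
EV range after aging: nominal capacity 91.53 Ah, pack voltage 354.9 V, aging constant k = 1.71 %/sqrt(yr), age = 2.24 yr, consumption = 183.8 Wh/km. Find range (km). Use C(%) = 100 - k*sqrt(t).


Step 1: capacity retention = 100 - 1.71 * sqrt(2.24) = 100 - 1.71 * 1.4967 = 97.441%
Step 2: C_now = 91.53 * 97.441/100 = 89.188 Ah
Step 3: E_pack = V * C_now = 354.9 * 89.188 = 31653 Wh
Step 4: range = E_pack / consumption = 31653 / 183.8 = 172.2 km

172.2 km


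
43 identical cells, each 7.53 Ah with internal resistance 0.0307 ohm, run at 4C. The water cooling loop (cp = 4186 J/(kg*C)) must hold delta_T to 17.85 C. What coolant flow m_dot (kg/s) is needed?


Step 1: I = 4 * 7.53 = 30.12 A
Step 2: Q_cell = I^2 * R = 30.12^2 * 0.0307 = 27.851 W
Step 3: Q_total = 43 * 27.851 = 1197.6 W
Step 4: m_dot = Q_total / (cp * dT) = 1197.6 / (4186 * 17.85) = 0.01603 kg/s

0.01603 kg/s


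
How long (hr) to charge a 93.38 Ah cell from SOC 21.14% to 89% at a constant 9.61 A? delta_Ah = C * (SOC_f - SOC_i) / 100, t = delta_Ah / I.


Step 1: dSOC = 89% - 21.14% = 67.86%
Step 2: delta_Ah = 93.38 * 67.86 / 100 = 63.368 Ah
Step 3: t = 63.368 / 9.61 = 6.594 hr

6.594 hr


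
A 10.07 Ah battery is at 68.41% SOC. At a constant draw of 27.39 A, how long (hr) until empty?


Step 1: remaining = SOC/100 * C_total = 68.41/100 * 10.07 = 6.8889 Ah
Step 2: t = remaining / I = 6.8889 / 27.39 = 0.2515 hr

0.2515 hr


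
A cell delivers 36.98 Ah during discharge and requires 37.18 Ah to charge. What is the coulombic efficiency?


eta_c = Q_dis / Q_chg * 100 = 36.98 / 37.18 * 100 = 99.46%

99.46%


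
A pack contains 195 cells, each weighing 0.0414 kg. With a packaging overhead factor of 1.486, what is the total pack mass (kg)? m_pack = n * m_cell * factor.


m_pack = n * m_cell * overhead = 195 * 0.0414 * 1.486 = 12.00 kg

12.00 kg


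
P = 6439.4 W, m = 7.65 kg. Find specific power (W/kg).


Specific power = 6439.4 W / 7.65 kg = 841.8 W/kg

841.8 W/kg


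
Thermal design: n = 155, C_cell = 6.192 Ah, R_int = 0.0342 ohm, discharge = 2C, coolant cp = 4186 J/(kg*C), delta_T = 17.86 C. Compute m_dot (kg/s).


Step 1: I = 2 * 6.192 = 12.384 A
Step 2: Q_cell = I^2 * R = 12.384^2 * 0.0342 = 5.245 W
Step 3: Q_total = 155 * 5.245 = 812.98 W
Step 4: m_dot = Q_total / (cp * dT) = 812.98 / (4186 * 17.86) = 0.01087 kg/s

0.01087 kg/s


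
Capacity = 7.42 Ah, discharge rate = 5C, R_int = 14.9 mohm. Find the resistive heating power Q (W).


Convert: R = 14.9 mohm = 0.0149 ohm
Step 1: I = C_rate * capacity = 5 * 7.42 = 37.1 A
Step 2: Q = I^2 * R = 37.1^2 * 0.0149 = 1376.4 * 0.0149 = 20.51 W

20.51 W


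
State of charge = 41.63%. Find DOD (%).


DOD = 100 - SOC = 100 - 41.63 = 58.37%

58.37%


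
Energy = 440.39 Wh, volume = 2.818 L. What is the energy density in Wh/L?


ED = E / V = 440.39 / 2.818 = 156.3 Wh/L

156.3 Wh/L


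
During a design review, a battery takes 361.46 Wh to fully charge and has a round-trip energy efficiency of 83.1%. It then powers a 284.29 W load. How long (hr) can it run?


Step 1: E_discharge = eta/100 * E_charge = 83.1/100 * 361.46 = 300.37 Wh
Step 2: t = E_discharge / P = 300.37 / 284.29 = 1.057 hr

1.057 hr


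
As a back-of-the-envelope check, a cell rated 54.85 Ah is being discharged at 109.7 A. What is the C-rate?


C_rate = I / capacity = 109.7 / 54.85 = 2C

2C


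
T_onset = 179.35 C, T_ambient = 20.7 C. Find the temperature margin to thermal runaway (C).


margin = T_onset - T_ambient = 179.35 - 20.7 = 158.65 C

158.65 C


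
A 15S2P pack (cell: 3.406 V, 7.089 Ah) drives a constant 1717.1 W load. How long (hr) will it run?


Step 1: E_pack = Ns * V_cell * Np * C_cell = 15 * 3.406 * 2 * 7.089 = 724.35 Wh
Step 2: t = E_pack / P = 724.35 / 1717.1 = 0.4218 hr

0.4218 hr


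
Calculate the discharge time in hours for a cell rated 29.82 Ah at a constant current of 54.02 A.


Runtime = 29.82 Ah / 54.02 A = 0.5520 hr

0.5520 hr


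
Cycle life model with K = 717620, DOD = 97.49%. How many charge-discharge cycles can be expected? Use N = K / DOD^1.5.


Step 1: DOD^1.5 = 97.49^1.5 = 962.59
Step 2: N = 717620 / 962.59 = 745.5 cycles

745.5 cycles


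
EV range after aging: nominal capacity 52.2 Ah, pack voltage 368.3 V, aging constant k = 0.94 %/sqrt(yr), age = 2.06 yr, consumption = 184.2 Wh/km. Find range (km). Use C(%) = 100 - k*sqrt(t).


Step 1: capacity retention = 100 - 0.94 * sqrt(2.06) = 100 - 0.94 * 1.4353 = 98.651%
Step 2: C_now = 52.2 * 98.651/100 = 51.496 Ah
Step 3: E_pack = V * C_now = 368.3 * 51.496 = 18966 Wh
Step 4: range = E_pack / consumption = 18966 / 184.2 = 103.0 km

103.0 km


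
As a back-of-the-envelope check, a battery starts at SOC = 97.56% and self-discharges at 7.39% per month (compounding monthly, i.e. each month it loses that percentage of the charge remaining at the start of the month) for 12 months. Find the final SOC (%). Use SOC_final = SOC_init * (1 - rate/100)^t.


decay = (1 - 7.39/100)^12 = 0.39801
SOC_final = 97.56 * 0.39801 = 38.83%

38.83%


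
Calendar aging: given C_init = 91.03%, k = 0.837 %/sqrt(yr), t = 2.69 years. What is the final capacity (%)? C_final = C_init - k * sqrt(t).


sqrt(t) = sqrt(2.69) = 1.6401
C_final = 91.03 - 0.837 * 1.6401 = 89.66%

89.66%


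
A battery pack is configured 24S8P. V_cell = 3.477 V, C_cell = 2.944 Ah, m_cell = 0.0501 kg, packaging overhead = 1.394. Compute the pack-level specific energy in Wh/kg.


Step 1: V_pack = 24 * 3.477 = 83.448 V
Step 2: C_pack = 8 * 2.944 = 23.552 Ah
Step 3: E_pack = V_pack * C_pack = 83.448 * 23.552 = 1965.4 Wh
Step 4: m_pack = 24 * 8 * 0.0501 * 1.394 = 13.409 kg
Step 5: ED = E_pack / m_pack = 1965.4 / 13.409 = 146.6 Wh/kg

146.6 Wh/kg


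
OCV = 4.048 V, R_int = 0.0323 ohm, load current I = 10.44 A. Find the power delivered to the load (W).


Step 1: V_terminal = OCV - I*R = 4.048 - 10.44 * 0.0323 = 3.7108 V
Step 2: P_out = V_terminal * I = 3.7108 * 10.44 = 38.74 W

38.74 W


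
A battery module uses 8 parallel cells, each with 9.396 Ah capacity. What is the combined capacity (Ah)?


Parallel capacities add: 8 * 9.396 Ah = 75.168 Ah

75.168 Ah


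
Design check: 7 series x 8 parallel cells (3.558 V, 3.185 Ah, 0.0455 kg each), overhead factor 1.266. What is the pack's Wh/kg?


Step 1: V_pack = 7 * 3.558 = 24.906 V
Step 2: C_pack = 8 * 3.185 = 25.48 Ah
Step 3: E_pack = V_pack * C_pack = 24.906 * 25.48 = 634.6 Wh
Step 4: m_pack = 7 * 8 * 0.0455 * 1.266 = 3.2258 kg
Step 5: ED = E_pack / m_pack = 634.6 / 3.2258 = 196.7 Wh/kg

196.7 Wh/kg


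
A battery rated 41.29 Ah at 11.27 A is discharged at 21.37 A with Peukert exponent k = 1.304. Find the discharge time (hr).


t_rated = C / I_rated = 41.29 / 11.27 = 3.6637 hr
(I_rated/I)^k = (0.52737)^1.304 = 0.43415
t = t_rated * (I_rated/I)^k = 3.6637 * 0.43415 = 1.591 hr

1.591 hr


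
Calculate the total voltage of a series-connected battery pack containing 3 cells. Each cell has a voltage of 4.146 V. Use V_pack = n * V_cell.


With 3 cells in series at 4.146 V each, V_pack = 12.438 V

12.438 V


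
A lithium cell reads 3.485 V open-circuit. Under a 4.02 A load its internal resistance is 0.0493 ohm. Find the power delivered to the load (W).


Step 1: V_terminal = OCV - I*R = 3.485 - 4.02 * 0.0493 = 3.2868 V
Step 2: P_out = V_terminal * I = 3.2868 * 4.02 = 13.21 W

13.21 W


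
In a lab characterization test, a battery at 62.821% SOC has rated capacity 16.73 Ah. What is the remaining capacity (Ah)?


remaining = SOC / 100 * total = 62.821 / 100 * 16.73 = 10.51 Ah

10.51 Ah


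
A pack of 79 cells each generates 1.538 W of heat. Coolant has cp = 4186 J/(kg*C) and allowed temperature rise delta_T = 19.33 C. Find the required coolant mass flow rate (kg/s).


Step 1: Total heat Q = 79 * 1.538 W = 121.5 W
Step 2: denom = cp * dT = 4186 * 19.33 = 80915
Step 3: m_dot = 121.5 / 80915 = 0.001502 kg/s

0.001502 kg/s


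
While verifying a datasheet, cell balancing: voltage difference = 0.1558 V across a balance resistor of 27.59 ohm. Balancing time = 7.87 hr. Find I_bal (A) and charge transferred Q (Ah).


I_bal = dV / R = 0.1558 / 27.59 = 0.005647 A
Q = I_bal * t = 0.005647 * 7.87 = 0.04444 Ah

I=0.005647 A, Q=0.04444 Ah


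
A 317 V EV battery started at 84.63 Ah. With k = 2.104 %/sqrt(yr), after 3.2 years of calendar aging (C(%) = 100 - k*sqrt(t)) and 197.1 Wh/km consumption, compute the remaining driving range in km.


Step 1: capacity retention = 100 - 2.104 * sqrt(3.2) = 100 - 2.104 * 1.7889 = 96.236%
Step 2: C_now = 84.63 * 96.236/100 = 81.445 Ah
Step 3: E_pack = V * C_now = 317 * 81.445 = 25818 Wh
Step 4: range = E_pack / consumption = 25818 / 197.1 = 131.0 km

131.0 km


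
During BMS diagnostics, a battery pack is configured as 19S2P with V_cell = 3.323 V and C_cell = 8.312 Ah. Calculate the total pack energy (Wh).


V_pack = 19 * 3.323 = 63.137 V
C_pack = 2 * 8.312 = 16.624 Ah
E = V_pack * C_pack = 63.137 * 16.624 = 1050 Wh

1050 Wh


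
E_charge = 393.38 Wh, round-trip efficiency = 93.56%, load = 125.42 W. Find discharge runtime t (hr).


Step 1: E_discharge = eta/100 * E_charge = 93.56/100 * 393.38 = 368.05 Wh
Step 2: t = E_discharge / P = 368.05 / 125.42 = 2.935 hr

2.935 hr


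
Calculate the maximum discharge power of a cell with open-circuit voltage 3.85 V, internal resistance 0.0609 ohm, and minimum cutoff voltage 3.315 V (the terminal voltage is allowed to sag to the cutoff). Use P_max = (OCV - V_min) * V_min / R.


dV = OCV - V_min = 0.535 V (so I_max = dV / R)
P_max = dV * V_min / R = 0.535 * 3.315 / 0.0609 = 29.12 W

29.12 W


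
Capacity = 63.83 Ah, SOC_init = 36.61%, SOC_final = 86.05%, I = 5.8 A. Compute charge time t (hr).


delta_Ah = 63.83 * (86.05 - 36.61) / 100 = 31.558 Ah
t = delta_Ah / I = 31.558 / 5.8 = 5.441 hr

5.441 hr


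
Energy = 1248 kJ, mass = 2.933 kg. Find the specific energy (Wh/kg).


Convert: E = 1248 kJ = 346.67 Wh
ED = E / m = 346.67 / 2.933 = 118.2 Wh/kg

118.2 Wh/kg


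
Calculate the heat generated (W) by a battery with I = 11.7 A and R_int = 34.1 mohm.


Convert: R = 34.1 mohm = 0.0341 ohm
Q = I^2 * R = 11.7^2 * 0.0341 = 4.668 W

4.668 W


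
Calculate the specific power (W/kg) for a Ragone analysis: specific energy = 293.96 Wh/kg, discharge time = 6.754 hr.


P_specific = E / t = 293.96 / 6.754 = 43.52 W/kg

43.52 W/kg


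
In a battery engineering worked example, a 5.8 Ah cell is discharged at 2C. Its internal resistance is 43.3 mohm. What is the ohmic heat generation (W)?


Convert: R = 43.3 mohm = 0.0433 ohm
Step 1: I = C_rate * capacity = 2 * 5.8 = 11.6 A
Step 2: Q = I^2 * R = 11.6^2 * 0.0433 = 134.56 * 0.0433 = 5.826 W

5.826 W


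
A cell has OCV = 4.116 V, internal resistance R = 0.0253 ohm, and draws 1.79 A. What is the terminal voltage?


V = OCV - I*R = 4.116 - 1.79 * 0.0253 = 4.071 V

4.071 V


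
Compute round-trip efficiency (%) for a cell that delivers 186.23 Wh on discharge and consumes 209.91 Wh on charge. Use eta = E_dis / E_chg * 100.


eta_e = E_dis / E_chg * 100 = 186.23 / 209.91 * 100 = 88.72%

88.72%


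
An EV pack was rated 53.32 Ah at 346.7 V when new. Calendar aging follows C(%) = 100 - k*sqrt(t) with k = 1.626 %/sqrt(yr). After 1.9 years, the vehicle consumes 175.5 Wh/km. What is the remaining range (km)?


Step 1: capacity retention = 100 - 1.626 * sqrt(1.9) = 100 - 1.626 * 1.3784 = 97.759%
Step 2: C_now = 53.32 * 97.759/100 = 52.125 Ah
Step 3: E_pack = V * C_now = 346.7 * 52.125 = 18072 Wh
Step 4: range = E_pack / consumption = 18072 / 175.5 = 103.0 km

103.0 km


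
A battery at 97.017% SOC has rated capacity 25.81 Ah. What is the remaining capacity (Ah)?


remaining = SOC / 100 * total = 97.017 / 100 * 25.81 = 25.04 Ah

25.04 Ah


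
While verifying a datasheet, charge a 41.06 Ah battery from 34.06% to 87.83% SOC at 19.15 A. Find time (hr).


delta_Ah = 41.06 * (87.83 - 34.06) / 100 = 22.078 Ah
t = delta_Ah / I = 22.078 / 19.15 = 1.153 hr

1.153 hr


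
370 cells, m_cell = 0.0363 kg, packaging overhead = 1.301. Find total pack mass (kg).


Cell mass sum = 370 * 0.0363 = 13.431 kg
With overhead 1.301: m_pack = 13.431 * 1.301 = 17.47 kg

17.47 kg


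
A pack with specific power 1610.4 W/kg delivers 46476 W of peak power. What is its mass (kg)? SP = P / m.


m = P / SP = 46476 / 1610.4 = 28.86 kg

28.86 kg


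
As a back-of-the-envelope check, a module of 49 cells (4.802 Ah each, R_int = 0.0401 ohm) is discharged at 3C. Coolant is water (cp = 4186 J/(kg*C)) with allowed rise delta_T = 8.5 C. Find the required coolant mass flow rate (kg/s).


Step 1: I = 3 * 4.802 = 14.406 A
Step 2: Q_cell = I^2 * R = 14.406^2 * 0.0401 = 8.3221 W
Step 3: Q_total = 49 * 8.3221 = 407.78 W
Step 4: m_dot = Q_total / (cp * dT) = 407.78 / (4186 * 8.5) = 0.01146 kg/s

0.01146 kg/s


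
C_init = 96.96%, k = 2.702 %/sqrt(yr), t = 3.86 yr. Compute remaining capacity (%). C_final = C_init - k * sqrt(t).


sqrt(t) = sqrt(3.86) = 1.9647
C_final = 96.96 - 2.702 * 1.9647 = 91.65%

91.65%


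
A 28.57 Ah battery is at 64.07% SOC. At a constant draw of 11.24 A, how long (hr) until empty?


Step 1: remaining = SOC/100 * C_total = 64.07/100 * 28.57 = 18.305 Ah
Step 2: t = remaining / I = 18.305 / 11.24 = 1.629 hr

1.629 hr


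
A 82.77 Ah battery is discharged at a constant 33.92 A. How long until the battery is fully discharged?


Runtime = 82.77 Ah / 33.92 A = 2.440 hr

2.440 hr


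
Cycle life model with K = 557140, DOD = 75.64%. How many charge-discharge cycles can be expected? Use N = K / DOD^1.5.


DOD^1.5 = 657.85
N = K / DOD^1.5 = 557140 / 657.85 = 846.9

846.9 cycles


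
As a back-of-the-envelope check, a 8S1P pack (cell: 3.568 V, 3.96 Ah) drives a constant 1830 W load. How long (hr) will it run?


Step 1: E_pack = Ns * V_cell * Np * C_cell = 8 * 3.568 * 1 * 3.96 = 113.03 Wh
Step 2: t = E_pack / P = 113.03 / 1830 = 0.06177 hr

0.06177 hr


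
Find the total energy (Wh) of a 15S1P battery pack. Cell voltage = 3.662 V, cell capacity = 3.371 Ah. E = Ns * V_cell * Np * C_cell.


E = Ns * Vcell * Np * Ccell = 15 * 3.662 * 1 * 3.371 = 185.2 Wh

185.2 Wh


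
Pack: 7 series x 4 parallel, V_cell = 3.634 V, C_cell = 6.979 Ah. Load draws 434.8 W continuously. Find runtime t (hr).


Step 1: E_pack = Ns * V_cell * Np * C_cell = 7 * 3.634 * 4 * 6.979 = 710.13 Wh
Step 2: t = E_pack / P = 710.13 / 434.8 = 1.633 hr

1.633 hr


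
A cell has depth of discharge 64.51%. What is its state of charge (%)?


SOC = 100 - DOD = 100 - 64.51 = 35.49%

35.49%


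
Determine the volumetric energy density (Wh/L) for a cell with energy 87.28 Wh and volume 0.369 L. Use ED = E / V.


ED = E / V = 87.28 / 0.369 = 236.5 Wh/L

236.5 Wh/L


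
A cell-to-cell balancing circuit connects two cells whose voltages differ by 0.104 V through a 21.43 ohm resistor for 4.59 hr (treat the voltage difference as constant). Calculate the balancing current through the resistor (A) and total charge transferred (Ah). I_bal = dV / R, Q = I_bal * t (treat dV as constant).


First, Ohm's law: I_bal = 0.104 V / 21.43 ohm = 0.004853 A
Then Q = I * t = 0.004853 A * 4.59 hr = 0.02228 Ah

I=0.004853 A, Q=0.02228 Ah


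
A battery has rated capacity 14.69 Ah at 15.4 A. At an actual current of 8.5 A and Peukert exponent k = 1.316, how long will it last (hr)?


t_rated = C / I_rated = 14.69 / 15.4 = 0.9539 hr
(I_rated/I)^k = (1.8118)^1.316 = 2.1861
t = t_rated * (I_rated/I)^k = 0.9539 * 2.1861 = 2.085 hr

2.085 hr


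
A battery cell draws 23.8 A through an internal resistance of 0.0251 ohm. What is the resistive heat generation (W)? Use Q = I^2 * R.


I^2 = 566.44
Q = 566.44 * 0.0251 = 14.22 W

14.22 W


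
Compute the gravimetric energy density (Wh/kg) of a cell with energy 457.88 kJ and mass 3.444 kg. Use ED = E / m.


Convert: E = 457.88 kJ = 127.19 Wh
ED = E / m = 127.19 / 3.444 = 36.93 Wh/kg

36.93 Wh/kg


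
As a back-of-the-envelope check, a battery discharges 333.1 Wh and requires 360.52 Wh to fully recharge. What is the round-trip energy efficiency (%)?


Round-trip efficiency = 333.1/360.52 * 100% = 92.39%

92.39%


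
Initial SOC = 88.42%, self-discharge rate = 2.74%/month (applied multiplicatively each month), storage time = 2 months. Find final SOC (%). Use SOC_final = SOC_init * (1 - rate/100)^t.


Monthly retention factor = 1 - 2.74/100 = 0.9726
Over 2 months: factor^2 = 0.94595
SOC_final = 88.42 * 0.94595 = 83.64%

83.64%
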